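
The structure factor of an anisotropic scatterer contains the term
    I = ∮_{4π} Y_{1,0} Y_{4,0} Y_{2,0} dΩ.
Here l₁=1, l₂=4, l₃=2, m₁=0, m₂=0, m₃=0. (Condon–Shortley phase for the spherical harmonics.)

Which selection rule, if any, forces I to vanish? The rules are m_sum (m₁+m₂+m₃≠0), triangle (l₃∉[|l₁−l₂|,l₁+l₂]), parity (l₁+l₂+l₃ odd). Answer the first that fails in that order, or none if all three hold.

triangle

azimuthal sum: 0 + 0 + 0 = 0  ✓
3 ≤ 2 ≤ 5 (triangle on l)  ✗
L = 1 + 4 + 2 = 7 (odd)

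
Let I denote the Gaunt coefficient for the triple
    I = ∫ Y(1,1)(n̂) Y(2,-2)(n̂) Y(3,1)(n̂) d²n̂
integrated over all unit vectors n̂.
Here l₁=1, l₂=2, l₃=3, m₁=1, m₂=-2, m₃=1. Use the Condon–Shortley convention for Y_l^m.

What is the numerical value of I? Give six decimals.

m-sum 0 ✓  L=6 even ✓  1≤3≤3 ✓
Π(2lᵢ+1) = 3×5×7 = 105
triangle coeff Δ(1,2,3) = 1/105
Σ_t [0,0]: t=0:+1/4 = 1/4
(3j)²=3/35 [(1 2 3; 0 0 0)], sign=-1
Σ_t [0,0]: t=0:+1/48 = 1/48
(3j)²=1/105 [(1 2 3; 1 -2 1)], sign=+1
⇒ 4πI² = 3/35
I = (-1)√(3/35/(4π)) = -0.08258890

-0.082589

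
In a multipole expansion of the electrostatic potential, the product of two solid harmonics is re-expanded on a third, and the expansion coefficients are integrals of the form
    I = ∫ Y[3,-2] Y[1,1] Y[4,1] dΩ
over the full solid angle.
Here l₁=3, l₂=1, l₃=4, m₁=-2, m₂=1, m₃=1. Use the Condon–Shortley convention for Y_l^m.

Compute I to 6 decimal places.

Rules hold: Σm=0, L=8 even, 2≤4≤4.
N = 7·3·9 = 189
Δ = 0!·6!·2!/9! = 1/252
Racah Σ t=0..0: t=0:+1/36 = 1/36
⇒ 3j(3 1 4; 0 0 0)² = 4/63, sgn +1
Racah Σ t=0..0: t=0:+1/240 = 1/240
⇒ 3j(3 1 4; -2 1 1)² = 1/84, sgn -1
4πI² = N·(3j₀)²·(3jₘ)² = 1/7
I = -1·√(0.142857/4π) = -0.10662181

-0.106622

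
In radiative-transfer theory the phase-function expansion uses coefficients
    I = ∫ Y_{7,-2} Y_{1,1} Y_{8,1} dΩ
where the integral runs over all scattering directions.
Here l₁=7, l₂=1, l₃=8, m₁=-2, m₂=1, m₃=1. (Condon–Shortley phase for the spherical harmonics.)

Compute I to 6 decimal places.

-0.140215

Checks pass: Σm=0; 16 even; l₃=8∈[6,8].
(2·7+1)(2·1+1)(2·8+1) = 765
Δ: 0! 14! 2! / 17! → 1/2040
sum: t=0:+1/25401600 = 1/25401600
3j²(7 1 8; 0 0 0) = Δ·Π!·Σ² = 8/255  (sign +1)
sum: t=0:+1/87091200 = 1/87091200
3j²(7 1 8; -2 1 1) = Δ·Π!·Σ² = 7/680  (sign -1)
combine: 4πI² = 765·8/255·7/680 = 21/85
take √, sign -1: I = -0.14021525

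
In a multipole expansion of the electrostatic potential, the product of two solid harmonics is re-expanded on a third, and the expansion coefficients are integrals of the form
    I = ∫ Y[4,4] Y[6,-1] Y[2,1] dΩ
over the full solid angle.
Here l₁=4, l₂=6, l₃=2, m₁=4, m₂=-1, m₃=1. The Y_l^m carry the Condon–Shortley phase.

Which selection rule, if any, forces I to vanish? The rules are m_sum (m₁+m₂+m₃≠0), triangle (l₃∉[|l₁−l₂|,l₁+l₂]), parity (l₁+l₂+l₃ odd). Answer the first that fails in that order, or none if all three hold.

m_sum

Σmᵢ = 4  ✗
l₃∈[|l₁−l₂|,l₁+l₂]=[2,10], have l₃=2
Σlᵢ = 12 ⇒ even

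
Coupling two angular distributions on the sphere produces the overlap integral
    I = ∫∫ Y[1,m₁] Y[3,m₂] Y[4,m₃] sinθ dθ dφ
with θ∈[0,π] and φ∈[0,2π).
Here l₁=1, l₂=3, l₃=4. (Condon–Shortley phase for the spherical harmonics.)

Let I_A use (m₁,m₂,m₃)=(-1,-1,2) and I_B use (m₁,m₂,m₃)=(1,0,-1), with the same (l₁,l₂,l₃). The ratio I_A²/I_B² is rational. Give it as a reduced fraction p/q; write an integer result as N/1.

3/2

l's match ⇒ only the (l;m) 3-j factors differ between A and B.
A: triangle coeff Δ(1,3,4) = 1/252; Σ_t [0,0]: t=0:+1/96 = 1/96; (3j)²=5/84 [(1 3 4; -1 -1 2)], sign=+1
B: triangle coeff Δ(1,3,4) = 1/252; Σ_t [0,0]: t=0:+1/72 = 1/72; (3j)²=5/126 [(1 3 4; 1 0 -1)], sign=-1
I_A²/I_B² = (5/84)/(5/126) = 3/2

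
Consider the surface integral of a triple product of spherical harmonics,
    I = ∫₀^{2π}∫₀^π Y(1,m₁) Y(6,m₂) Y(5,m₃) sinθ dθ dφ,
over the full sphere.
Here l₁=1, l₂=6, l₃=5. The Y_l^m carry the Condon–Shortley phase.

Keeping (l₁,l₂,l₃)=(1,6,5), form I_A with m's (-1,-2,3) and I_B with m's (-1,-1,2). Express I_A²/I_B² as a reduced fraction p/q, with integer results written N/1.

3/5

Shared (l₁,l₂,l₃)=(1,6,5): N and (l;000)² cancel in I_A²/I_B².
A: Δ = 2!·0!·10!/13! = 1/858; Racah Σ t=2..2: t=2:+1/161280 = 1/161280; ⇒ 3j(1 6 5; -1 -2 3)² = 1/143, sgn +1
B: Δ = 2!·0!·10!/13! = 1/858; Racah Σ t=2..2: t=2:+1/60480 = 1/60480; ⇒ 3j(1 6 5; -1 -1 2)² = 5/429, sgn -1
I_A²/I_B² = (1/143)/(5/429) = 3/5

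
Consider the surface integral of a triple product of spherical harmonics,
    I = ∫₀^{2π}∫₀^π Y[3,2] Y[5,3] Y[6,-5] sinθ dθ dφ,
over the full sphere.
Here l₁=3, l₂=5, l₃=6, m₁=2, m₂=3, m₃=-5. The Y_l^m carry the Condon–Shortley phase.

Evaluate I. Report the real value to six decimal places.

-0.169016

Checks pass: Σm=0; 14 even; l₃=6∈[2,8].
(2·3+1)(2·5+1)(2·6+1) = 1001
Δ: 2! 4! 8! / 15! → 1/675675
sum: t=0:+1/8640 t=1:−1/2304 t=2:+1/8640 = -7/34560
3j²(3 5 6; 0 0 0) = Δ·Π!·Σ² = 7/429  (sign -1)
sum: t=0:+1/483840 t=1:−1/120960 = -1/161280
3j²(3 5 6; 2 3 -5) = Δ·Π!·Σ² = 2/91  (sign +1)
combine: 4πI² = 1001·7/429·2/91 = 14/39
take √, sign -1: I = -0.16901560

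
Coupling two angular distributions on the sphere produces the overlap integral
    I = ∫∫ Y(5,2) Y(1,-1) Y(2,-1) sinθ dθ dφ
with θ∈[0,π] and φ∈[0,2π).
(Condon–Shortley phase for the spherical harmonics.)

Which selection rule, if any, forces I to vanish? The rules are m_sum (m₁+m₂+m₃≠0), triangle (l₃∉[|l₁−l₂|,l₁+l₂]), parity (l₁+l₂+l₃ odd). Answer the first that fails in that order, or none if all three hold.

azimuthal sum: 2 − 1 − 1 = 0  ✓
4 ≤ 2 ≤ 6 (triangle on l)  ✗
L = 5 + 1 + 2 = 8 (even)

triangle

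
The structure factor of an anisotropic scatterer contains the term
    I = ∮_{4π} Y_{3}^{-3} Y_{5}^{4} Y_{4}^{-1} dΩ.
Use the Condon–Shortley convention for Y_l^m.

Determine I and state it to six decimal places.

m-sum 0 ✓  L=12 even ✓  2≤4≤8 ✓
Π(2lᵢ+1) = 7×11×9 = 693
triangle coeff Δ(3,5,4) = 1/180180
Σ_t [1,3]: t=1:−1/576 t=2:+1/144 t=3:−1/576 = 1/288
(3j)²=20/1001 [(3 5 4; 0 0 0)], sign=+1
Σ_t [4,4]: t=4:+1/5760 = 1/5760
(3j)²=9/286 [(3 5 4; -3 4 -1)], sign=-1
⇒ 4πI² = 810/1859
I = (-1)√(810/1859/(4π)) = -0.18620781

-0.186208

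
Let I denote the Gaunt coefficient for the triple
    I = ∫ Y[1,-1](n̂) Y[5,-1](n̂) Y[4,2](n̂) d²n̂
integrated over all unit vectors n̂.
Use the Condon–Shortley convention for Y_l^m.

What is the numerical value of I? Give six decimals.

m-sum 0 ✓  L=10 even ✓  4≤4≤6 ✓
Π(2lᵢ+1) = 3×11×9 = 297
triangle coeff Δ(1,5,4) = 1/495
Σ_t [1,1]: t=1:−1/576 = -1/576
(3j)²=5/99 [(1 5 4; 0 0 0)], sign=-1
Σ_t [2,2]: t=2:+1/2880 = 1/2880
(3j)²=2/165 [(1 5 4; -1 -1 2)], sign=+1
⇒ 4πI² = 2/11
I = (-1)√(2/11/(4π)) = -0.12028562

-0.120286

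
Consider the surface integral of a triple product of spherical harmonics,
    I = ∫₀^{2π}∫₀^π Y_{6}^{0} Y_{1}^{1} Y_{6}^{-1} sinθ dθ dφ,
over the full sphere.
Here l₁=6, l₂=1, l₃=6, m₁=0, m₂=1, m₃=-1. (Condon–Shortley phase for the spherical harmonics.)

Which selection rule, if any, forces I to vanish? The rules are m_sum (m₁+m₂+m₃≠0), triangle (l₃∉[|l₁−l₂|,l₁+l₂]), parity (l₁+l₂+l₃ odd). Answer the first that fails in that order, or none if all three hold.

parity

Σmᵢ = 0  ✓
l₃∈[|l₁−l₂|,l₁+l₂]=[5,7], have l₃=6  ✓
Σlᵢ = 13 ⇒ odd  ✗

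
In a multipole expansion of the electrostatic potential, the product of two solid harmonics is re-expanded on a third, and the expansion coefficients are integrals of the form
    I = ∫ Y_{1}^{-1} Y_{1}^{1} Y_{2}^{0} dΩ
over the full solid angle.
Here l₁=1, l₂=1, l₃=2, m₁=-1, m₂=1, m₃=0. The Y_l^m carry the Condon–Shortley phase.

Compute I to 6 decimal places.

0.126157

Checks pass: Σm=0; 4 even; l₃=2∈[0,2].
(2·1+1)(2·1+1)(2·2+1) = 45
Δ: 0! 2! 2! / 5! → 1/30
sum: t=0:+1/1 = 1/1
3j²(1 1 2; 0 0 0) = Δ·Π!·Σ² = 2/15  (sign +1)
sum: t=0:+1/4 = 1/4
3j²(1 1 2; -1 1 0) = Δ·Π!·Σ² = 1/30  (sign +1)
combine: 4πI² = 45·2/15·1/30 = 1/5
take √, sign +1: I = 0.12615663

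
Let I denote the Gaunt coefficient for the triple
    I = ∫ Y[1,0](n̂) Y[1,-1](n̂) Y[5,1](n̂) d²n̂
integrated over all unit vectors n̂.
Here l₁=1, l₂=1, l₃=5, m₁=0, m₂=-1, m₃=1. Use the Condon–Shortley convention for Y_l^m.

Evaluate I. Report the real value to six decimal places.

triangle: need 0≤l₃≤2, have 5; I=0

0.000000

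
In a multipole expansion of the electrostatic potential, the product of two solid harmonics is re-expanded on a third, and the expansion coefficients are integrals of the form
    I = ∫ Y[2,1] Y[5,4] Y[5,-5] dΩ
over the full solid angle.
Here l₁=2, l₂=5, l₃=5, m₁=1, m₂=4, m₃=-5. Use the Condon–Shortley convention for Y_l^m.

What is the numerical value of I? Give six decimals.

-0.187924

m-sum 0 ✓  L=12 even ✓  3≤5≤7 ✓
Π(2lᵢ+1) = 5×11×11 = 605
triangle coeff Δ(2,5,5) = 1/38610
Σ_t [0,2]: t=0:+1/2880 t=1:−1/576 t=2:+1/2880 = -1/960
(3j)²=10/429 [(2 5 5; 0 0 0)], sign=+1
Σ_t [1,1]: t=1:−1/80640 = -1/80640
(3j)²=9/286 [(2 5 5; 1 4 -5)], sign=-1
⇒ 4πI² = 75/169
I = (-1)√(75/169/(4π)) = -0.18792404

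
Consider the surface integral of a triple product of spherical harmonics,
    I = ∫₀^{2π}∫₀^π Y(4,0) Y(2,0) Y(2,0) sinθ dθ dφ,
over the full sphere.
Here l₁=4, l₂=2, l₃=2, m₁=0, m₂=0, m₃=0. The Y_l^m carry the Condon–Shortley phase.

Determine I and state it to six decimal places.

m-sum 0 ✓  L=8 even ✓  2≤2≤6 ✓
Π(2lᵢ+1) = 9×5×5 = 225
triangle coeff Δ(4,2,2) = 1/630
Σ_t [2,2]: t=2:+1/16 = 1/16
(3j)²=2/35 [(4 2 2; 0 0 0)], sign=+1
(m-triple is (0,0,0) — same symbol as above.)
⇒ 4πI² = 36/49
I = (+1)√(36/49/(4π)) = 0.24179554

0.241796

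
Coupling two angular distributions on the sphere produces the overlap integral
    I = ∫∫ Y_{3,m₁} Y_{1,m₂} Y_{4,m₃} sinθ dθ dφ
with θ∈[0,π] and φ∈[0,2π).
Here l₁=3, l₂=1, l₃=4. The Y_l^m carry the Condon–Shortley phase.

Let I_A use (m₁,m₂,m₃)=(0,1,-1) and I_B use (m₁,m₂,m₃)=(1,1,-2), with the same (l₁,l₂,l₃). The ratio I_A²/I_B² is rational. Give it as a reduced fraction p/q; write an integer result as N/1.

l's match ⇒ only the (l;m) 3-j factors differ between A and B.
A: triangle coeff Δ(3,1,4) = 1/252; Σ_t [0,0]: t=0:+1/72 = 1/72; (3j)²=5/126 [(3 1 4; 0 1 -1)], sign=-1
B: triangle coeff Δ(3,1,4) = 1/252; Σ_t [0,0]: t=0:+1/96 = 1/96; (3j)²=5/84 [(3 1 4; 1 1 -2)], sign=+1
I_A²/I_B² = (5/126)/(5/84) = 2/3

2/3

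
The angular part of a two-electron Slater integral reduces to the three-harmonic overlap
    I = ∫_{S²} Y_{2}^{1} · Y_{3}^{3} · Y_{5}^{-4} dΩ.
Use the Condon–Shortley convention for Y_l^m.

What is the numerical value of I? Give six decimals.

m-sum 0 ✓  L=10 even ✓  1≤5≤5 ✓
Π(2lᵢ+1) = 5×7×11 = 385
triangle coeff Δ(2,3,5) = 1/2310
Σ_t [0,0]: t=0:+1/144 = 1/144
(3j)²=10/231 [(2 3 5; 0 0 0)], sign=-1
Σ_t [0,0]: t=0:+1/4320 = 1/4320
(3j)²=2/55 [(2 3 5; 1 3 -4)], sign=-1
⇒ 4πI² = 20/33
I = (+1)√(20/33/(4π)) = 0.21961050

0.219610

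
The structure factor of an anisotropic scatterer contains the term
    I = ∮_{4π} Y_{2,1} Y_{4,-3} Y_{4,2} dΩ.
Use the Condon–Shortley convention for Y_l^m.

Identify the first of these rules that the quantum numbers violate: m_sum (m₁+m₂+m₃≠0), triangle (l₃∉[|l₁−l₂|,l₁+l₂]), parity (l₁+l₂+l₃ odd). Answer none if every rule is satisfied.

m₁+m₂+m₃ = 1 − 3 + 2 = 0  ✓
triangle: |2−4|=2 ≤ l₃=4 ≤ 2+4=6  ✓
parity: l₁+l₂+l₃ = 10 is even  ✓

none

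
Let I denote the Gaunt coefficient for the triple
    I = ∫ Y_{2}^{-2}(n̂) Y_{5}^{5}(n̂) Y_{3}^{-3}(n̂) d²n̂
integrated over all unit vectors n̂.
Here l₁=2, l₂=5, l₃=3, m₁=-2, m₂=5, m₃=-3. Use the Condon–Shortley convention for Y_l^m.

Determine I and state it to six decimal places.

m-sum 0 ✓  L=10 even ✓  3≤3≤7 ✓
Π(2lᵢ+1) = 5×11×7 = 385
triangle coeff Δ(2,5,3) = 1/2310
Σ_t [2,2]: t=2:+1/144 = 1/144
(3j)²=10/231 [(2 5 3; 0 0 0)], sign=-1
Σ_t [4,4]: t=4:+1/17280 = 1/17280
(3j)²=1/11 [(2 5 3; -2 5 -3)], sign=+1
⇒ 4πI² = 50/33
I = (-1)√(50/33/(4π)) = -0.34723469

-0.347235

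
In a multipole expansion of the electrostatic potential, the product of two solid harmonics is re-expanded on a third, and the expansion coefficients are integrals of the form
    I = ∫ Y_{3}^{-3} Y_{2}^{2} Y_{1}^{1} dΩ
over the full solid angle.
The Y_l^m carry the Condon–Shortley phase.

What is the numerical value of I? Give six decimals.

m-sum 0 ✓  L=6 even ✓  1≤1≤5 ✓
Π(2lᵢ+1) = 7×5×3 = 105
triangle coeff Δ(3,2,1) = 1/105
Σ_t [2,2]: t=2:+1/4 = 1/4
(3j)²=3/35 [(3 2 1; 0 0 0)], sign=-1
Σ_t [4,4]: t=4:+1/48 = 1/48
(3j)²=1/7 [(3 2 1; -3 2 1)], sign=+1
⇒ 4πI² = 9/7
I = (-1)√(9/7/(4π)) = -0.31986543

-0.319865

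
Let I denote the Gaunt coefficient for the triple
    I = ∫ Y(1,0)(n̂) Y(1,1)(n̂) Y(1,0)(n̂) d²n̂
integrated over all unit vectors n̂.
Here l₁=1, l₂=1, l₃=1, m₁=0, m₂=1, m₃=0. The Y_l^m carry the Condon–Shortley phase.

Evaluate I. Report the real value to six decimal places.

0.000000

m-sum = 0 + 1 + 0 = 1 ≠ 0 ⇒ I = 0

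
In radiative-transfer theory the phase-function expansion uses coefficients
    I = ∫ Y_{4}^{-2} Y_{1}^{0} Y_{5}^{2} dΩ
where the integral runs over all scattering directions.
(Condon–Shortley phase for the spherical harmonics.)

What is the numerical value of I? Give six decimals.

Checks pass: Σm=0; 10 even; l₃=5∈[3,5].
(2·4+1)(2·1+1)(2·5+1) = 297
Δ: 0! 8! 2! / 11! → 1/495
sum: t=0:+1/576 = 1/576
3j²(4 1 5; 0 0 0) = Δ·Π!·Σ² = 5/99  (sign -1)
sum: t=0:+1/1440 = 1/1440
3j²(4 1 5; -2 0 2) = Δ·Π!·Σ² = 7/165  (sign -1)
combine: 4πI² = 297·5/99·7/165 = 7/11
take √, sign +1: I = 0.22503380

0.225034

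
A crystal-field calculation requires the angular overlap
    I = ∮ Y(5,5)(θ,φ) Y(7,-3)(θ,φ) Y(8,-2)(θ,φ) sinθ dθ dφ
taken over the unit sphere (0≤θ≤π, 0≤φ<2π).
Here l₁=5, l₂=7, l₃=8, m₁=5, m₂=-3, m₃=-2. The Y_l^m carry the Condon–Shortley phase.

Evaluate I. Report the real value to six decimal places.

Rules hold: Σm=0, L=20 even, 2≤8≤12.
N = 11·15·17 = 2805
Δ = 4!·6!·10!/21! = 1/814773960
Racah Σ t=0..4: t=0:+1/87091200 t=1:−1/4976640 t=2:+1/2073600 t=3:−1/4976640 t=4:+1/87091200 = 1/9676800
⇒ 3j(5 7 8; 0 0 0)² = 360/46189, sgn +1
Racah Σ t=0..0: t=0:+1/298598400 = 1/298598400
⇒ 3j(5 7 8; 5 -3 -2)² = 525/46189, sgn +1
4πI² = N·(3j₀)²·(3jₘ)² = 2835000/11408683
I = +1·√(0.248495/4π) = 0.14062219

0.140622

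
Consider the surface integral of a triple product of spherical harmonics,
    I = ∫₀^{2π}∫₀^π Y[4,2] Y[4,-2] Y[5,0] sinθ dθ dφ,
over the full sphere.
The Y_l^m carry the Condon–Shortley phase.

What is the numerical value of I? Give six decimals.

0.000000

Σlᵢ=13 odd — θ-integrand is odd under cosθ→−cosθ; I=0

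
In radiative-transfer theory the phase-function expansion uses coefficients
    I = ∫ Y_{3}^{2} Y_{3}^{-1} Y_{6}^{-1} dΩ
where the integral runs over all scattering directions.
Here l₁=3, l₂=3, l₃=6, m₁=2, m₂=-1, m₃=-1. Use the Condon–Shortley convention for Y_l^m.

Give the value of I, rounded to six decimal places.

Checks pass: Σm=0; 12 even; l₃=6∈[0,6].
(2·3+1)(2·3+1)(2·6+1) = 637
Δ: 0! 6! 6! / 13! → 1/12012
sum: t=0:+1/1296 = 1/1296
3j²(3 3 6; 0 0 0) = Δ·Π!·Σ² = 100/3003  (sign +1)
sum: t=0:+1/5760 = 1/5760
3j²(3 3 6; 2 -1 -1) = Δ·Π!·Σ² = 5/572  (sign -1)
combine: 4πI² = 637·100/3003·5/572 = 875/4719
take √, sign -1: I = -0.12147142

-0.121471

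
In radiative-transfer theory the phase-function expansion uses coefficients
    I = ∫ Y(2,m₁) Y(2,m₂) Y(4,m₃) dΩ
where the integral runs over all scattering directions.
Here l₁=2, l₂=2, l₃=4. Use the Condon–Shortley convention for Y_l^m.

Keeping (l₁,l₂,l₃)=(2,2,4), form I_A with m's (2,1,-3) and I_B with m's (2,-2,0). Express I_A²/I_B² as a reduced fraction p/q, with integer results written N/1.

35/1

l's match ⇒ only the (l;m) 3-j factors differ between A and B.
A: triangle coeff Δ(2,2,4) = 1/630; Σ_t [0,0]: t=0:+1/144 = 1/144; (3j)²=1/18 [(2 2 4; 2 1 -3)], sign=-1
B: triangle coeff Δ(2,2,4) = 1/630; Σ_t [0,0]: t=0:+1/576 = 1/576; (3j)²=1/630 [(2 2 4; 2 -2 0)], sign=+1
I_A²/I_B² = (1/18)/(1/630) = 35/1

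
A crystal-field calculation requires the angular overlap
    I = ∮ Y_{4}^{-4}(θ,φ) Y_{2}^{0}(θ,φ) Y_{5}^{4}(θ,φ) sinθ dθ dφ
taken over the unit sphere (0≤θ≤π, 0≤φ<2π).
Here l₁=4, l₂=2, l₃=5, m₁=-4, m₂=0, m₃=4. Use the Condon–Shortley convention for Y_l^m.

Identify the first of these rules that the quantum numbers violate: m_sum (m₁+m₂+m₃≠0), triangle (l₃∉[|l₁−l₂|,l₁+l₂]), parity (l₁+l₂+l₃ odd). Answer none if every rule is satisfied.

parity

Σmᵢ = 0  ✓
l₃∈[|l₁−l₂|,l₁+l₂]=[2,6], have l₃=5  ✓
Σlᵢ = 11 ⇒ odd  ✗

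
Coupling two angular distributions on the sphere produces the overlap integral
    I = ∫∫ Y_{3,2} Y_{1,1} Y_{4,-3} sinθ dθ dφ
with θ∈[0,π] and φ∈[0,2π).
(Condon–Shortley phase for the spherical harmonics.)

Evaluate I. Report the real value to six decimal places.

-0.282095

Rules hold: Σm=0, L=8 even, 2≤4≤4.
N = 7·3·9 = 189
Δ = 0!·6!·2!/9! = 1/252
Racah Σ t=0..0: t=0:+1/36 = 1/36
⇒ 3j(3 1 4; 0 0 0)² = 4/63, sgn +1
Racah Σ t=0..0: t=0:+1/240 = 1/240
⇒ 3j(3 1 4; 2 1 -3)² = 1/12, sgn -1
4πI² = N·(3j₀)²·(3jₘ)² = 1/1
I = -1·√(1/4π) = -0.28209479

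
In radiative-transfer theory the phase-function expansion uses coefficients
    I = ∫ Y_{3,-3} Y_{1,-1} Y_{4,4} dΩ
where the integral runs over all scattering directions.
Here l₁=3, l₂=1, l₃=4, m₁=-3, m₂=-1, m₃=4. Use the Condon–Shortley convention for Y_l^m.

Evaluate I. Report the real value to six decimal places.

0.325735

Rules hold: Σm=0, L=8 even, 2≤4≤4.
N = 7·3·9 = 189
Δ = 0!·6!·2!/9! = 1/252
Racah Σ t=0..0: t=0:+1/36 = 1/36
⇒ 3j(3 1 4; 0 0 0)² = 4/63, sgn +1
Racah Σ t=0..0: t=0:+1/1440 = 1/1440
⇒ 3j(3 1 4; -3 -1 4)² = 1/9, sgn +1
4πI² = N·(3j₀)²·(3jₘ)² = 4/3
I = +1·√(1.33333/4π) = 0.32573501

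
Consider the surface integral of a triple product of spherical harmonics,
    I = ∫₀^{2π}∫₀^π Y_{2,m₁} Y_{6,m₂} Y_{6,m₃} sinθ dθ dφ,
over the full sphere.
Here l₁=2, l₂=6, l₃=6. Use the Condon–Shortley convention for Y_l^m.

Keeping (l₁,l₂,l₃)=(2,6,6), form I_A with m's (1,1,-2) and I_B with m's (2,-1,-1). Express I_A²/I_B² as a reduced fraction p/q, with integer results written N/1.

10/49

Shared (l₁,l₂,l₃)=(2,6,6): N and (l;000)² cancel in I_A²/I_B².
A: Δ = 2!·2!·10!/15! = 1/90090; Racah Σ t=0..1: t=0:+1/60480 t=1:−1/34560 = -1/80640; ⇒ 3j(2 6 6; 1 1 -2)² = 6/1001, sgn -1
B: Δ = 2!·2!·10!/15! = 1/90090; Racah Σ t=0..0: t=0:+1/57600 = 1/57600; ⇒ 3j(2 6 6; 2 -1 -1)² = 21/715, sgn -1
I_A²/I_B² = (6/1001)/(21/715) = 10/49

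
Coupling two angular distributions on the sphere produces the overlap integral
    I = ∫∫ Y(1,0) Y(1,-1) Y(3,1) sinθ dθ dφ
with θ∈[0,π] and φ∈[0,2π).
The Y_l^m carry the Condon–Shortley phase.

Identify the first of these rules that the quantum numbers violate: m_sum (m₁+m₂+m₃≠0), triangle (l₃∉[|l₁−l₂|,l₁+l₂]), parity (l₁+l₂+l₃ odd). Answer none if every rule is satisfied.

triangle

azimuthal sum: 0 − 1 + 1 = 0  ✓
0 ≤ 3 ≤ 2 (triangle on l)  ✗
L = 1 + 1 + 3 = 5 (odd)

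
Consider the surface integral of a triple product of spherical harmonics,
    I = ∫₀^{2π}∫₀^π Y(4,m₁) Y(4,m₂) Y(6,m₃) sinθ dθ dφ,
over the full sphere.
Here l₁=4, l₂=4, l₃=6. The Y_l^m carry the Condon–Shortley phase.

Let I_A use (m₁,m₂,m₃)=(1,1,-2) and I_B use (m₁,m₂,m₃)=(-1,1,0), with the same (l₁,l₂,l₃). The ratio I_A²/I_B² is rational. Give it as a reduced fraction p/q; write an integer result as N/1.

Same 4,4,6: normalisation and zero-m 3j drop out of the ratio.
A: Δ: 2! 6! 6! / 15! → 1/1261260; sum: t=0:+1/8640 t=1:−1/2304 t=2:+1/8640 = -7/34560; 3j²(4 4 6; 1 1 -2) = Δ·Π!·Σ² = 7/429  (sign -1)
B: Δ: 2! 6! 6! / 15! → 1/1261260; sum: t=0:+1/28800 t=1:−1/2304 t=2:+1/2592 = -7/518400; 3j²(4 4 6; -1 1 0) = Δ·Π!·Σ² = 1/25740  (sign -1)
I_A²/I_B² = (7/429)/(1/25740) = 420/1

420/1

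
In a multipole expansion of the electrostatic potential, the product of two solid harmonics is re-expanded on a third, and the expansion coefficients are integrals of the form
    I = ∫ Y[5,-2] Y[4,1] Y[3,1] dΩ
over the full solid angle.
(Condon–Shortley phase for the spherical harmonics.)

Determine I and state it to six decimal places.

0.148044

Rules hold: Σm=0, L=12 even, 1≤3≤9.
N = 11·9·7 = 693
Δ = 6!·4!·2!/13! = 1/180180
Racah Σ t=2..4: t=2:+1/576 t=3:−1/144 t=4:+1/576 = -1/288
⇒ 3j(5 4 3; 0 0 0)² = 20/1001, sgn +1
Racah Σ t=3..5: t=3:−1/1728 t=4:+1/288 t=5:−1/960 = 1/540
⇒ 3j(5 4 3; -2 1 1)² = 128/6435, sgn +1
4πI² = N·(3j₀)²·(3jₘ)² = 512/1859
I = +1·√(0.275417/4π) = 0.14804384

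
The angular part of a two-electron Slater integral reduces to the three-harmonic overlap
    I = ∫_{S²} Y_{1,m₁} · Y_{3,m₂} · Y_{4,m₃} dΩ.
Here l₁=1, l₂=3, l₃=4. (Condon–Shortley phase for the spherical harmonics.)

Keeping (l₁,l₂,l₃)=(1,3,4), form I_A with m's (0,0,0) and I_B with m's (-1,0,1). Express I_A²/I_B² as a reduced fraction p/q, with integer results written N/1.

Shared (l₁,l₂,l₃)=(1,3,4): N and (l;000)² cancel in I_A²/I_B².
A: Δ = 0!·2!·6!/9! = 1/252; Racah Σ t=0..0: t=0:+1/36 = 1/36; ⇒ 3j(1 3 4; 0 0 0)² = 4/63, sgn +1
B: Δ = 0!·2!·6!/9! = 1/252; Racah Σ t=0..0: t=0:+1/72 = 1/72; ⇒ 3j(1 3 4; -1 0 1)² = 5/126, sgn -1
I_A²/I_B² = (4/63)/(5/126) = 8/5

8/5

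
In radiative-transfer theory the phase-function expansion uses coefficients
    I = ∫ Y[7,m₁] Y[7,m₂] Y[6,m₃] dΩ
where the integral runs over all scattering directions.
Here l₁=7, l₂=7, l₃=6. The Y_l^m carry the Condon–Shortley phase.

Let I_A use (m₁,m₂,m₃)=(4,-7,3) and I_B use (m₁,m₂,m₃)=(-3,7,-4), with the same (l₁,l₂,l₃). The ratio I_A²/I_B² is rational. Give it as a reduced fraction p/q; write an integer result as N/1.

22/15

Shared (l₁,l₂,l₃)=(7,7,6): N and (l;000)² cancel in I_A²/I_B².
A: Δ = 8!·6!·6!/21! = 1/2444321880; Racah Σ t=0..0: t=0:+1/1045094400 = 1/1045094400; ⇒ 3j(7 7 6; 4 -7 3)² = 11/646, sgn -1
B: Δ = 8!·6!·6!/21! = 1/2444321880; Racah Σ t=8..8: t=8:+1/1393459200 = 1/1393459200; ⇒ 3j(7 7 6; -3 7 -4)² = 15/1292, sgn +1
I_A²/I_B² = (11/646)/(15/1292) = 22/15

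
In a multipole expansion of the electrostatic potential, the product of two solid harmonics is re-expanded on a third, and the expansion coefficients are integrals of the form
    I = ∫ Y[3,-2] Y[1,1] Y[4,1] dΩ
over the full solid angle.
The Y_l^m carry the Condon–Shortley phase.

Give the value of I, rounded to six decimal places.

m-sum 0 ✓  L=8 even ✓  2≤4≤4 ✓
Π(2lᵢ+1) = 7×3×9 = 189
triangle coeff Δ(3,1,4) = 1/252
Σ_t [0,0]: t=0:+1/36 = 1/36
(3j)²=4/63 [(3 1 4; 0 0 0)], sign=+1
Σ_t [0,0]: t=0:+1/240 = 1/240
(3j)²=1/84 [(3 1 4; -2 1 1)], sign=-1
⇒ 4πI² = 1/7
I = (-1)√(1/7/(4π)) = -0.10662181

-0.106622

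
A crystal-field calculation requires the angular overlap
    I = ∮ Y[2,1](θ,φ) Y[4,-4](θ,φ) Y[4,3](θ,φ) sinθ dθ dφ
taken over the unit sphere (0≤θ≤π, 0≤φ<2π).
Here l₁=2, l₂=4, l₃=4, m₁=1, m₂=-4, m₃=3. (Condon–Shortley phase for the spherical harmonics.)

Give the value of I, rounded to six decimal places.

0.198645

Rules hold: Σm=0, L=10 even, 2≤4≤6.
N = 5·9·9 = 405
Δ = 2!·2!·6!/11! = 1/13860
Racah Σ t=0..2: t=0:+1/192 t=1:−1/36 t=2:+1/192 = -5/288
⇒ 3j(2 4 4; 0 0 0)² = 20/693, sgn -1
Racah Σ t=0..0: t=0:+1/1440 = 1/1440
⇒ 3j(2 4 4; 1 -4 3)² = 7/165, sgn -1
4πI² = N·(3j₀)²·(3jₘ)² = 60/121
I = +1·√(0.495868/4π) = 0.19864517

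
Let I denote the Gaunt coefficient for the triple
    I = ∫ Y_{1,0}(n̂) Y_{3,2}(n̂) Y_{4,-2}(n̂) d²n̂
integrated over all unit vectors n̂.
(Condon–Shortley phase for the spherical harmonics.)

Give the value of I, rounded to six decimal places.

Checks pass: Σm=0; 8 even; l₃=4∈[2,4].
(2·1+1)(2·3+1)(2·4+1) = 189
Δ: 0! 2! 6! / 9! → 1/252
sum: t=0:+1/36 = 1/36
3j²(1 3 4; 0 0 0) = Δ·Π!·Σ² = 4/63  (sign +1)
sum: t=0:+1/120 = 1/120
3j²(1 3 4; 0 2 -2) = Δ·Π!·Σ² = 1/21  (sign +1)
combine: 4πI² = 189·4/63·1/21 = 4/7
take √, sign +1: I = 0.21324362

0.213244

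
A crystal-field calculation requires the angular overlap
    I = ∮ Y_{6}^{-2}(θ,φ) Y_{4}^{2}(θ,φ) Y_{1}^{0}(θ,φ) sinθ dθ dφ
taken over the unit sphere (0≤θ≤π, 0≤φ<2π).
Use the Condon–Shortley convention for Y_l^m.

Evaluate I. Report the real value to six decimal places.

0.000000

triangle: need 2≤l₃≤10, have 1; I=0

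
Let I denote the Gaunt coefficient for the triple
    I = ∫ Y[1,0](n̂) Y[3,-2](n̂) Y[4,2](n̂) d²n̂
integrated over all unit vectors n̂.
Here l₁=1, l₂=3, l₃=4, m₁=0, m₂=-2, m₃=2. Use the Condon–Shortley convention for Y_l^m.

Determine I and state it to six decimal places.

0.213244

m-sum 0 ✓  L=8 even ✓  2≤4≤4 ✓
Π(2lᵢ+1) = 3×7×9 = 189
triangle coeff Δ(1,3,4) = 1/252
Σ_t [0,0]: t=0:+1/36 = 1/36
(3j)²=4/63 [(1 3 4; 0 0 0)], sign=+1
Σ_t [0,0]: t=0:+1/120 = 1/120
(3j)²=1/21 [(1 3 4; 0 -2 2)], sign=+1
⇒ 4πI² = 4/7
I = (+1)√(4/7/(4π)) = 0.21324362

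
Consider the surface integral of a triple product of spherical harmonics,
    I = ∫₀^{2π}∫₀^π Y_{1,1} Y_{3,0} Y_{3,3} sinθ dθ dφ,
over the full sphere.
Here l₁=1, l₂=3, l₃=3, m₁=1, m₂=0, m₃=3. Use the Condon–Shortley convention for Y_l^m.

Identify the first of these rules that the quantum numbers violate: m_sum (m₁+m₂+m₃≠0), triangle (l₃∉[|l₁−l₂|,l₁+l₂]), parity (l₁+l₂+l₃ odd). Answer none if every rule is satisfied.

m_sum

m₁+m₂+m₃ = 1 + 0 + 3 = 4  ✗
triangle: |1−3|=2 ≤ l₃=3 ≤ 1+3=4
parity: l₁+l₂+l₃ = 7 is odd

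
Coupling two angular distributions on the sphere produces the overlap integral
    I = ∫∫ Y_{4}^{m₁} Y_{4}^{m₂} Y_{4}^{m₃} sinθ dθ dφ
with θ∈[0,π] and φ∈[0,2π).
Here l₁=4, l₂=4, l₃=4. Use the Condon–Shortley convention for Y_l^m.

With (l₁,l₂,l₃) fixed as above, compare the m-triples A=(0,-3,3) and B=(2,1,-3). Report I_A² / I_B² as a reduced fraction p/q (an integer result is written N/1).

l's match ⇒ only the (l;m) 3-j factors differ between A and B.
A: triangle coeff Δ(4,4,4) = 1/450450; Σ_t [0,1]: t=0:+1/3456 t=1:−1/864 = -1/1152; (3j)²=7/286 [(4 4 4; 0 -3 3)], sign=+1
B: triangle coeff Δ(4,4,4) = 1/450450; Σ_t [1,2]: t=1:−1/864 t=2:+1/576 = 1/1728; (3j)²=5/1287 [(4 4 4; 2 1 -3)], sign=-1
I_A²/I_B² = (7/286)/(5/1287) = 63/10

63/10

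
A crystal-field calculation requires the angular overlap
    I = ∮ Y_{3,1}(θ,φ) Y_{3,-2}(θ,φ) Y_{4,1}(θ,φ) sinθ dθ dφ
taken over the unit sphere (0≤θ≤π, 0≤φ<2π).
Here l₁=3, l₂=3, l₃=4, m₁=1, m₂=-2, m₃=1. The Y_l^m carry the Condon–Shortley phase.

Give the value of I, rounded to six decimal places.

Checks pass: Σm=0; 10 even; l₃=4∈[0,6].
(2·3+1)(2·3+1)(2·4+1) = 441
Δ: 2! 4! 4! / 11! → 1/34650
sum: t=0:+1/72 t=1:−1/16 t=2:+1/72 = -5/144
3j²(3 3 4; 0 0 0) = Δ·Π!·Σ² = 2/77  (sign -1)
sum: t=0:+1/48 t=1:−1/144 = 1/72
3j²(3 3 4; 1 -2 1) = Δ·Π!·Σ² = 16/693  (sign -1)
combine: 4πI² = 441·2/77·16/693 = 32/121
take √, sign +1: I = 0.14506992

0.145070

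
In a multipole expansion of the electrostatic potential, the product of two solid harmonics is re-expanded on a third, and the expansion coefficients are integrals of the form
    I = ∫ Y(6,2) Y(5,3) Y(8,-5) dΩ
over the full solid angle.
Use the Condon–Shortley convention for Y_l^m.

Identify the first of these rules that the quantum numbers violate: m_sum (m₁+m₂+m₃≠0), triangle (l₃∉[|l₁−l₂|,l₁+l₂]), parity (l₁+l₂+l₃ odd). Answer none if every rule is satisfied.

azimuthal sum: 2 + 3 − 5 = 0  ✓
1 ≤ 8 ≤ 11 (triangle on l)  ✓
L = 6 + 5 + 8 = 19 (odd)  ✗

parity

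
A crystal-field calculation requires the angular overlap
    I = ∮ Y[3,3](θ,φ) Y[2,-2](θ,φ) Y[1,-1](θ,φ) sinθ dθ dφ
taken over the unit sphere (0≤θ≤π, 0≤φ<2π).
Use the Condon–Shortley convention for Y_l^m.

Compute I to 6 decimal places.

Checks pass: Σm=0; 6 even; l₃=1∈[1,5].
(2·3+1)(2·2+1)(2·1+1) = 105
Δ: 4! 2! 0! / 7! → 1/105
sum: t=2:+1/4 = 1/4
3j²(3 2 1; 0 0 0) = Δ·Π!·Σ² = 3/35  (sign -1)
sum: t=0:+1/48 = 1/48
3j²(3 2 1; 3 -2 -1) = Δ·Π!·Σ² = 1/7  (sign +1)
combine: 4πI² = 105·3/35·1/7 = 9/7
take √, sign -1: I = -0.31986543

-0.319865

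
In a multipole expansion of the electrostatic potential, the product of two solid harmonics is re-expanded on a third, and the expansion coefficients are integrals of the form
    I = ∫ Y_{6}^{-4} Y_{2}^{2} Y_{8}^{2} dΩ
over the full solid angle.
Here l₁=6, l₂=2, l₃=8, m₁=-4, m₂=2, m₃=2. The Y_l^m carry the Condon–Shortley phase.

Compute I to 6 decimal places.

0.032867

Rules hold: Σm=0, L=16 even, 4≤8≤8.
N = 13·5·17 = 1105
Δ = 0!·12!·4!/17! = 1/30940
Racah Σ t=0..0: t=0:+1/2073600 = 1/2073600
⇒ 3j(6 2 8; 0 0 0)² = 28/1105, sgn +1
Racah Σ t=0..0: t=0:+1/174182400 = 1/174182400
⇒ 3j(6 2 8; -4 2 2)² = 3/6188, sgn +1
4πI² = N·(3j₀)²·(3jₘ)² = 3/221
I = +1·√(0.0135747/4π) = 0.03286696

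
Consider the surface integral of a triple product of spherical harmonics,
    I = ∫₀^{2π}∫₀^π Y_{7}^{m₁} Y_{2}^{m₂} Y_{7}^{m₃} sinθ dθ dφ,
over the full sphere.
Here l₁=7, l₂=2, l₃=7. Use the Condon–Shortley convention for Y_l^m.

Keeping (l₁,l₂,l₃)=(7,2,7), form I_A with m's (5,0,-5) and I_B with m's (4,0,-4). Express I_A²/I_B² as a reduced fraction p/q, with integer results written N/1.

361/64

Shared (l₁,l₂,l₃)=(7,2,7): N and (l;000)² cancel in I_A²/I_B².
A: Δ = 2!·12!·2!/17! = 1/185640; Racah Σ t=0..2: t=0:+1/29030400 t=1:−1/39916800 t=2:+1/1916006400 = 19/1916006400; ⇒ 3j(7 2 7; 5 0 -5)² = 361/185640, sgn +1
B: Δ = 2!·12!·2!/17! = 1/185640; Racah Σ t=0..2: t=0:+1/8709120 t=1:−1/7257600 t=2:+1/159667200 = -1/59875200; ⇒ 3j(7 2 7; 4 0 -4)² = 8/23205, sgn +1
I_A²/I_B² = (361/185640)/(8/23205) = 361/64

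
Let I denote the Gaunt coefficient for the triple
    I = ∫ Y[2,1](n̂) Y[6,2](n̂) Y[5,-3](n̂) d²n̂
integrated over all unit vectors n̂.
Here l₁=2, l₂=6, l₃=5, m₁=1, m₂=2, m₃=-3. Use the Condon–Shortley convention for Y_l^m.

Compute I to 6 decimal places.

0.000000

Σlᵢ=13 odd — θ-integrand is odd under cosθ→−cosθ; I=0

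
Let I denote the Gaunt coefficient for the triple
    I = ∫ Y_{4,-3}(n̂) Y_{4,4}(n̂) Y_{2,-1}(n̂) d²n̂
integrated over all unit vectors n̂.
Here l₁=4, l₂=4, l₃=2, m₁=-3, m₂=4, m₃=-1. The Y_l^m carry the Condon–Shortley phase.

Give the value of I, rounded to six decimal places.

0.198645

m-sum 0 ✓  L=10 even ✓  0≤2≤8 ✓
Π(2lᵢ+1) = 9×9×5 = 405
triangle coeff Δ(4,4,2) = 1/13860
Σ_t [2,4]: t=2:+1/192 t=3:−1/36 t=4:+1/192 = -5/288
(3j)²=20/693 [(4 4 2; 0 0 0)], sign=-1
Σ_t [6,6]: t=6:+1/1440 = 1/1440
(3j)²=7/165 [(4 4 2; -3 4 -1)], sign=-1
⇒ 4πI² = 60/121
I = (+1)√(60/121/(4π)) = 0.19864517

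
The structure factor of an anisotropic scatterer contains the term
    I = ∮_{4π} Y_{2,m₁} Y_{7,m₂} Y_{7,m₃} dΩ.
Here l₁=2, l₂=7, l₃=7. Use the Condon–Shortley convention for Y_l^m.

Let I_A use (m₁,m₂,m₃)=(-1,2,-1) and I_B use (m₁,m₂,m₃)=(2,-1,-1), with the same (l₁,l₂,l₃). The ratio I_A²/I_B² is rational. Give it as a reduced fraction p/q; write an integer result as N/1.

243/1568

l's match ⇒ only the (l;m) 3-j factors differ between A and B.
A: triangle coeff Δ(2,7,7) = 1/185640; Σ_t [1,2]: t=1:−1/1935360 t=2:+1/1209600 = 1/3225600; (3j)²=243/61880 [(2 7 7; -1 2 -1)], sign=+1
B: triangle coeff Δ(2,7,7) = 1/185640; Σ_t [0,0]: t=0:+1/2073600 = 1/2073600; (3j)²=28/1105 [(2 7 7; 2 -1 -1)], sign=+1
I_A²/I_B² = (243/61880)/(28/1105) = 243/1568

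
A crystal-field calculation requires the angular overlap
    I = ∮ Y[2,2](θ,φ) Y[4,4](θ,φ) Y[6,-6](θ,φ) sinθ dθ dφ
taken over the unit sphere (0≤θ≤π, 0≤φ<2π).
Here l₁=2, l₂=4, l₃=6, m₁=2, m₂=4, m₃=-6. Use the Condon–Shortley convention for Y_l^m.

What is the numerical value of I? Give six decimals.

0.353849

Rules hold: Σm=0, L=12 even, 2≤6≤6.
N = 5·9·13 = 585
Δ = 0!·4!·8!/13! = 1/6435
Racah Σ t=0..0: t=0:+1/2304 = 1/2304
⇒ 3j(2 4 6; 0 0 0)² = 5/143, sgn +1
Racah Σ t=0..0: t=0:+1/967680 = 1/967680
⇒ 3j(2 4 6; 2 4 -6)² = 1/13, sgn +1
4πI² = N·(3j₀)²·(3jₘ)² = 225/143
I = +1·√(1.57343/4π) = 0.35384927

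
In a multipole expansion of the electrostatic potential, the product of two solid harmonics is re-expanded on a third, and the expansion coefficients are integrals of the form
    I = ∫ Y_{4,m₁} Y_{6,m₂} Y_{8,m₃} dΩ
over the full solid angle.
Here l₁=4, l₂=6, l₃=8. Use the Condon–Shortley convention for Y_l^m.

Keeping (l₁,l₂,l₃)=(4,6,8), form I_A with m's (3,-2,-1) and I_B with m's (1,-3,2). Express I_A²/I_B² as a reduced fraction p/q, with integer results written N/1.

113288/61605

Same 4,6,8: normalisation and zero-m 3j drop out of the ratio.
A: Δ: 2! 6! 10! / 19! → 1/23279256; sum: t=0:+1/4147200 t=1:−1/21772800 = 17/87091200; 3j²(4 6 8; 3 -2 -1) = Δ·Π!·Σ² = 119/8151  (sign -1)
B: Δ: 2! 6! 10! / 19! → 1/23279256; sum: t=0:+1/2177280 t=1:−1/3870720 t=2:+1/87091200 = 37/174182400; 3j²(4 6 8; 1 -3 2) = Δ·Π!·Σ² = 20535/2586584  (sign +1)
I_A²/I_B² = (119/8151)/(20535/2586584) = 113288/61605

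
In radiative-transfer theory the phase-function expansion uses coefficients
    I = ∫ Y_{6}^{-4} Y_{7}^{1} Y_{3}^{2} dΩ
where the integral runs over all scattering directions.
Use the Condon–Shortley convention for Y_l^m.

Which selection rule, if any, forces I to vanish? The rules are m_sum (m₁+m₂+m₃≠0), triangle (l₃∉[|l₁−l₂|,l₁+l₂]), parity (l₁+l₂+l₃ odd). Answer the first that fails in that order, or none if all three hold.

azimuthal sum: -4 + 1 + 2 = -1  ✗
1 ≤ 3 ≤ 13 (triangle on l)
L = 6 + 7 + 3 = 16 (even)

m_sum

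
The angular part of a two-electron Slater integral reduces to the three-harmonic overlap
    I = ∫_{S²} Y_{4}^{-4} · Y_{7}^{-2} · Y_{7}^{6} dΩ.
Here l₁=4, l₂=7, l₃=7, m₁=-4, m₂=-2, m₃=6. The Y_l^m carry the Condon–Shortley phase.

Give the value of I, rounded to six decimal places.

0.082491

Rules hold: Σm=0, L=18 even, 3≤7≤11.
N = 9·15·15 = 2025
Δ = 4!·4!·10!/19! = 1/58198140
Racah Σ t=0..4: t=0:+1/17418240 t=1:−1/622080 t=2:+1/230400 t=3:−1/622080 t=4:+1/17418240 = 1/806400
⇒ 3j(4 7 7; 0 0 0)² = 2268/230945, sgn -1
Racah Σ t=4..4: t=4:+1/209018880 = 1/209018880
⇒ 3j(4 7 7; -4 -2 6)² = 25/5814, sgn -1
4πI² = N·(3j₀)²·(3jₘ)² = 1275750/14919047
I = +1·√(0.0855115/4π) = 0.08249114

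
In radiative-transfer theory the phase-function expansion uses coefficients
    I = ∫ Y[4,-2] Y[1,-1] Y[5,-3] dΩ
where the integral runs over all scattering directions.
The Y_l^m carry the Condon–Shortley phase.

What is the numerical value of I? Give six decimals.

Σmᵢ = -6 ≠ 0, so the φ-integral vanishes; I = 0

0.000000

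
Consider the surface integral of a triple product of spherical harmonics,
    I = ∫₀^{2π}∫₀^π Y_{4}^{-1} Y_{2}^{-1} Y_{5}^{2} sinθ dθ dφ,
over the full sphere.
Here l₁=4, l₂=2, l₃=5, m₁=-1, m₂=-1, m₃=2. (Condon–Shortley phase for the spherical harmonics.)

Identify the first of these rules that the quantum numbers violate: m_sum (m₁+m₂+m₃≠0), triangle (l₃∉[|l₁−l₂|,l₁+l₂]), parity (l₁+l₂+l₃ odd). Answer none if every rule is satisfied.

m₁+m₂+m₃ = -1 − 1 + 2 = 0  ✓
triangle: |4−2|=2 ≤ l₃=5 ≤ 4+2=6  ✓
parity: l₁+l₂+l₃ = 11 is odd  ✗

parity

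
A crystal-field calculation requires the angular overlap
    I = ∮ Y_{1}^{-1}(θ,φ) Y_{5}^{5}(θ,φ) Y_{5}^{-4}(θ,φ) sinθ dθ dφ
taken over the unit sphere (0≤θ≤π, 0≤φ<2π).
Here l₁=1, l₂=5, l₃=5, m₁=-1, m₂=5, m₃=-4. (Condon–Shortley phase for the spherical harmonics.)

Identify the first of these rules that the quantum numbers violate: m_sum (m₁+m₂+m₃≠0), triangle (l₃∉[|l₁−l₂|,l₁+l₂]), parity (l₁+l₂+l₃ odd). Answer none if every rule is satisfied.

parity

azimuthal sum: -1 + 5 − 4 = 0  ✓
4 ≤ 5 ≤ 6 (triangle on l)  ✓
L = 1 + 5 + 5 = 11 (odd)  ✗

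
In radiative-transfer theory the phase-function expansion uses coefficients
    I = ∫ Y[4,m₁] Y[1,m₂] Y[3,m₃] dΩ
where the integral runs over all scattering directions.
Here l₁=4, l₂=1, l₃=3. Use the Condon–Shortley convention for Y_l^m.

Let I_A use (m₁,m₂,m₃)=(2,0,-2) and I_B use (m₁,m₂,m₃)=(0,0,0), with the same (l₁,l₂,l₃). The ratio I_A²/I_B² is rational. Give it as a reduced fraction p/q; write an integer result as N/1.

3/4

l's match ⇒ only the (l;m) 3-j factors differ between A and B.
A: triangle coeff Δ(4,1,3) = 1/252; Σ_t [1,1]: t=1:−1/120 = -1/120; (3j)²=1/21 [(4 1 3; 2 0 -2)], sign=+1
B: triangle coeff Δ(4,1,3) = 1/252; Σ_t [1,1]: t=1:−1/36 = -1/36; (3j)²=4/63 [(4 1 3; 0 0 0)], sign=+1
I_A²/I_B² = (1/21)/(4/63) = 3/4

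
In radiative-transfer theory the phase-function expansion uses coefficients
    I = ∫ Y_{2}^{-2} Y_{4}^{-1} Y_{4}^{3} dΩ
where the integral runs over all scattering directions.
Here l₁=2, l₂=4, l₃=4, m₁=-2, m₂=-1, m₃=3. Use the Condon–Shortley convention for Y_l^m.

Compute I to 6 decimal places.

Rules hold: Σm=0, L=10 even, 2≤4≤6.
N = 5·9·9 = 405
Δ = 2!·2!·6!/11! = 1/13860
Racah Σ t=0..2: t=0:+1/192 t=1:−1/36 t=2:+1/192 = -5/288
⇒ 3j(2 4 4; 0 0 0)² = 20/693, sgn -1
Racah Σ t=2..2: t=2:+1/480 = 1/480
⇒ 3j(2 4 4; -2 -1 3)² = 3/110, sgn -1
4πI² = N·(3j₀)²·(3jₘ)² = 270/847
I = +1·√(0.318772/4π) = 0.15927046

0.159270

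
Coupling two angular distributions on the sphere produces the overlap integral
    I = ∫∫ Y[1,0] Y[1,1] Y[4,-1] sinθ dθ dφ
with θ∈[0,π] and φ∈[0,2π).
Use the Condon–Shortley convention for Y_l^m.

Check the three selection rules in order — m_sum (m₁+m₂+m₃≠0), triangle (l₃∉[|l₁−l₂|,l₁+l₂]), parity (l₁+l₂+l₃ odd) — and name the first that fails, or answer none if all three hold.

triangle

Σmᵢ = 0  ✓
l₃∈[|l₁−l₂|,l₁+l₂]=[0,2], have l₃=4  ✗
Σlᵢ = 6 ⇒ even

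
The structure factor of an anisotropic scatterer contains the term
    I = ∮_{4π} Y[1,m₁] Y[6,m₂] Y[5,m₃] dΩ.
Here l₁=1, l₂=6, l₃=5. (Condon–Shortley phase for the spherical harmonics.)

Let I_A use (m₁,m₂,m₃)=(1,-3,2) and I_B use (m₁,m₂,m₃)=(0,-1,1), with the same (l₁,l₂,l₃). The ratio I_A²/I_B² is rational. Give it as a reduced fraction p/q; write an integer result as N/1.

36/35

l's match ⇒ only the (l;m) 3-j factors differ between A and B.
A: triangle coeff Δ(1,6,5) = 1/858; Σ_t [0,0]: t=0:+1/60480 = 1/60480; (3j)²=6/143 [(1 6 5; 1 -3 2)], sign=-1
B: triangle coeff Δ(1,6,5) = 1/858; Σ_t [1,1]: t=1:−1/17280 = -1/17280; (3j)²=35/858 [(1 6 5; 0 -1 1)], sign=-1
I_A²/I_B² = (6/143)/(35/858) = 36/35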